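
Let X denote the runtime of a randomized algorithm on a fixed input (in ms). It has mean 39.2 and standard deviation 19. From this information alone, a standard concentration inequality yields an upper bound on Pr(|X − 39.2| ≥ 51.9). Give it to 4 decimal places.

Mean and variance are known, so Chebyshev's inequality applies.
Chebyshev: Pr(|X − μ| ≥ t) ≤ Var(X)/t².
Var(X) = σ² = 19² = 361.
Bound = 361 / 2693.61 = 0.1340.

0.1340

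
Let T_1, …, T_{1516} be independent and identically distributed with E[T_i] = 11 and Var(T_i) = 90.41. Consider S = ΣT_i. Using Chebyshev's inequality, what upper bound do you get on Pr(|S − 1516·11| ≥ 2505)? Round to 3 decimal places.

Var(S) = n·Var(T_i) = 1516·90.41 = 137061.56.
Chebyshev: Pr(|S − 1516·11| ≥ 2505) ≤ Var(S)/2505² = 137061.56/6275025 = 0.0218.

0.022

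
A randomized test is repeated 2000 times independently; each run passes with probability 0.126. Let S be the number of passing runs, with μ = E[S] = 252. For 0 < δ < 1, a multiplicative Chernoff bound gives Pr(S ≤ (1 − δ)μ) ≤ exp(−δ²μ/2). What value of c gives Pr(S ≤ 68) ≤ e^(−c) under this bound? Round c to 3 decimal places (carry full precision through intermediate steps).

Write 68 = (1 − δ)μ, so δ = 1 − 68/252 = 0.7301587…
Then the exponent is δ²μ/2 = (μ − 68)²/(2μ) = 67.174603.

67.175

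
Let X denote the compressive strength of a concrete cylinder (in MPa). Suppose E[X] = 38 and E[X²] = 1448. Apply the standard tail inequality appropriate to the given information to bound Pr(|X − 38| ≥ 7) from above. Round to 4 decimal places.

0.0816

The first two moments determine the variance, so Chebyshev's inequality is the sharpest standard bound available.
Var(X) = E[X²] − (E[X])² = 1448 − 1444 = 4.
Chebyshev's inequality: Pr(|X − μ| ≥ t) ≤ Var(X)/t² = 4/49 = 0.0816.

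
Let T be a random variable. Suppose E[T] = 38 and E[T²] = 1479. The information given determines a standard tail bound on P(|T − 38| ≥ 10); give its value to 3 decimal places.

The first two moments determine the variance, so Chebyshev's inequality is the sharpest standard bound available.
Var(T) = E[T²] − (E[T])² = 1479 − 1444 = 35.
Chebyshev's inequality: P(|T − μ| ≥ t) ≤ Var(T)/t² = 35/100 = 0.3500.

0.350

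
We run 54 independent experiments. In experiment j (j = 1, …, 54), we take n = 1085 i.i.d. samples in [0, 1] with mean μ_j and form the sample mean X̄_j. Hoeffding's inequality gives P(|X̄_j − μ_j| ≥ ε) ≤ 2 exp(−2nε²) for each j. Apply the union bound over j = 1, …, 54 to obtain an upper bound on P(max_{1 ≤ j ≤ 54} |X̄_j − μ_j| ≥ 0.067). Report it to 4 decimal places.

0.0064

Per-experiment Hoeffding bound: 2·exp(−2·1085·0.067²) = 2·exp(−9.74113) = 0.00011763.
Union bound over 54 events: 54·0.00011763 = 0.00635.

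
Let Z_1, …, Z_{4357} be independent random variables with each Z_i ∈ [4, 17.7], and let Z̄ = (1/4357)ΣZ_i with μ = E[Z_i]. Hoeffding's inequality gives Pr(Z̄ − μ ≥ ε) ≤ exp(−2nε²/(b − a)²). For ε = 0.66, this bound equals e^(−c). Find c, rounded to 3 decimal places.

20.224

c = 2nε²/(b − a)² = 2·4357·0.66² / 13.7² = 20.2239.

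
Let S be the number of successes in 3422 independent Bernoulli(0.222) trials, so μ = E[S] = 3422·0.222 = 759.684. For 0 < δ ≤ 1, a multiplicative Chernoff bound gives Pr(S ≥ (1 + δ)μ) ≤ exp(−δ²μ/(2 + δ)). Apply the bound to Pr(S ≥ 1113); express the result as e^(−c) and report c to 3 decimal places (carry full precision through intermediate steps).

Write 1113 = (1 + δ)μ, so δ = 1113/759.684 − 1 = 0.4650829…
Then the exponent is δ²μ/(2 + δ) = (1113 − μ)² / (μ·(2 + δ)) = 66.659509.

66.660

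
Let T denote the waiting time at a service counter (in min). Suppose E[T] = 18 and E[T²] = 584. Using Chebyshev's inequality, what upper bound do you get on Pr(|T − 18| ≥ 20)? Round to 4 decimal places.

Var(T) = E[T²] − (E[T])² = 584 − 324 = 260.
Chebyshev's inequality: Pr(|T − μ| ≥ t) ≤ Var(T)/t² = 260/400 = 0.6500.

0.6500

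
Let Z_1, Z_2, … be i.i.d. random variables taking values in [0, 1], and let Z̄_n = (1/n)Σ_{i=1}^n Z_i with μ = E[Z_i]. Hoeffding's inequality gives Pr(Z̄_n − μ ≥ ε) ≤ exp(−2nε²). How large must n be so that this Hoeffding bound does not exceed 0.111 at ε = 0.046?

520

Require exp(−2nε²) ≤ 0.111, i.e. 2nε² ≥ ln(1/0.111) = 2.198225.
So n ≥ 2.198225 / (2·0.046²) = 519.429.
The smallest integer n is 520.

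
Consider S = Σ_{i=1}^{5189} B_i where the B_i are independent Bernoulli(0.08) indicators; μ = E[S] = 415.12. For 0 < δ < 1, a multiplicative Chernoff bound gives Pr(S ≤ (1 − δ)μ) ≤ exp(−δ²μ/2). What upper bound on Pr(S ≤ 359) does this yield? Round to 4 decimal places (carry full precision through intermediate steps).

Write 359 = (1 − δ)μ, so δ = 1 − 359/415.12 = 0.1351898…
Then the exponent is δ²μ/2 = (μ − 359)²/(2μ) = 3.793426.
Bound = exp(−3.793426) = 0.02252.

0.0225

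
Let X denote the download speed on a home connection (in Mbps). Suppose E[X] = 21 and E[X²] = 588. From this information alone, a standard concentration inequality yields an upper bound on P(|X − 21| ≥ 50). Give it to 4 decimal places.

0.0588

The first two moments determine the variance, so Chebyshev's inequality is the sharpest standard bound available.
Var(X) = E[X²] − (E[X])² = 588 − 441 = 147.
Chebyshev's inequality: P(|X − μ| ≥ t) ≤ Var(X)/t² = 147/2500 = 0.0588.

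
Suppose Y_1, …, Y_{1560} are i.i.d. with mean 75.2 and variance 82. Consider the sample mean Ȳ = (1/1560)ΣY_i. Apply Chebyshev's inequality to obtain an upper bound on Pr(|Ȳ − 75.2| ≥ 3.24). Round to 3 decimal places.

Var(Ȳ) = Var(Y_i)/n = 82/1560 = 0.052564.
Chebyshev: Pr(|Ȳ − 75.2| ≥ 3.24) ≤ Var(Ȳ)/(3.24)² = 82/(1560·3.24²) = 0.0050.

0.005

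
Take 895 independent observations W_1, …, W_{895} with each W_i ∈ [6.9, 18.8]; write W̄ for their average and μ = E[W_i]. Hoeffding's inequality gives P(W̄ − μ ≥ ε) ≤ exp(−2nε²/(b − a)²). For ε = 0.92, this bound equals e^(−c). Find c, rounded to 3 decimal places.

10.699

c = 2nε²/(b − a)² = 2·895·0.92² / 11.9² = 10.6988.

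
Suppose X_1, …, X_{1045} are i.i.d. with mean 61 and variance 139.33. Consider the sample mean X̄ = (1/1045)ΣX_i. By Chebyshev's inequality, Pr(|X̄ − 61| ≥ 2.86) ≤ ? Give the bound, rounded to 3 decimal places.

0.016

Var(X̄) = Var(X_i)/n = 139.33/1045 = 0.13333.
Chebyshev: Pr(|X̄ − 61| ≥ 2.86) ≤ Var(X̄)/(2.86)² = 139.33/(1045·2.86²) = 0.0163.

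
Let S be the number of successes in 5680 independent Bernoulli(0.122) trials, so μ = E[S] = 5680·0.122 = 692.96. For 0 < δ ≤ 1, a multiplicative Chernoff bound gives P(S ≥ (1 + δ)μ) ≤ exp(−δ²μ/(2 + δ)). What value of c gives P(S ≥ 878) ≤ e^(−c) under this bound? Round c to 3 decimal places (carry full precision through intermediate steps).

21.795

Write 878 = (1 + δ)μ, so δ = 878/692.96 − 1 = 0.2670284…
Then the exponent is δ²μ/(2 + δ) = (878 − μ)² / (μ·(2 + δ)) = 21.795464.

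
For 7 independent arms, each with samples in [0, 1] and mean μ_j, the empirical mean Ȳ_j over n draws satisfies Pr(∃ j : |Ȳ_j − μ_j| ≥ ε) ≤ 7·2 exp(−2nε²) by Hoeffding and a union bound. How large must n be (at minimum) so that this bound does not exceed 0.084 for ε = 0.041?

1522

Need 2·7·exp(−2nε²) ≤ 0.084, i.e. exp(−2nε²) ≤ 0.084/14.
So 2nε² ≥ ln(14/0.084) = 5.115996.
Hence n ≥ 5.115996/(2·0.041²) = 1521.712.
The smallest integer n is 1522.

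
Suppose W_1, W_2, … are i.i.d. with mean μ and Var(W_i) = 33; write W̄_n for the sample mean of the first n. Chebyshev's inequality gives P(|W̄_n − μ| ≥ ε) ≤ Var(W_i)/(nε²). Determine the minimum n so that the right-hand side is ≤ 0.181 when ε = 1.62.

Require 33/(n·1.62²) ≤ 0.181, i.e. n ≥ 33/(0.181·1.62²) = 69.471.
The smallest integer n is 70.

70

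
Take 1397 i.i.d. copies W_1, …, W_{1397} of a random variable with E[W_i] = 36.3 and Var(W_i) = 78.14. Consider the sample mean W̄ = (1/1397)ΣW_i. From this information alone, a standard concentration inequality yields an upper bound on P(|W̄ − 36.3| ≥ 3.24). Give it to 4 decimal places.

With mean and variance of each term known, Chebyshev's inequality bounds the deviation of the sum (or sample mean).
Var(W̄) = Var(W_i)/n = 78.14/1397 = 0.055934.
Chebyshev: P(|W̄ − 36.3| ≥ 3.24) ≤ Var(W̄)/(3.24)² = 78.14/(1397·3.24²) = 0.0053.

0.0053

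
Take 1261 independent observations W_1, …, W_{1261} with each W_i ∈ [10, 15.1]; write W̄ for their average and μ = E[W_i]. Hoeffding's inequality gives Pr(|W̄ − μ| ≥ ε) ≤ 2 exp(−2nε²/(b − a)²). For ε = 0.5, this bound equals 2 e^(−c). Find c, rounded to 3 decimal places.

24.241

c = 2nε²/(b − a)² = 2·1261·0.5² / 5.1² = 24.2407.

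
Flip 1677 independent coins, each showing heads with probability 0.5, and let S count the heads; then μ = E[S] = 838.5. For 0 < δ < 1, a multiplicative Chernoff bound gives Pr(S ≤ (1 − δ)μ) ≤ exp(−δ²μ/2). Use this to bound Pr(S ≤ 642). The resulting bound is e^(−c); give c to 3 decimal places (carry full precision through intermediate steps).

Write 642 = (1 − δ)μ, so δ = 1 − 642/838.5 = 0.234347…
Then the exponent is δ²μ/2 = (μ − 642)²/(2μ) = 23.024597.

23.025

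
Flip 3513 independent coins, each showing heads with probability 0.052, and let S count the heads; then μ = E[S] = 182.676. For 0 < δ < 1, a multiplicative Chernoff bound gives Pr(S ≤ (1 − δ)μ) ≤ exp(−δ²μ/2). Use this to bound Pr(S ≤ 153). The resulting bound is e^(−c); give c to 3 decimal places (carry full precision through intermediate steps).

2.410

Write 153 = (1 − δ)μ, so δ = 1 − 153/182.676 = 0.1624516…
Then the exponent is δ²μ/2 = (μ − 153)²/(2μ) = 2.410456.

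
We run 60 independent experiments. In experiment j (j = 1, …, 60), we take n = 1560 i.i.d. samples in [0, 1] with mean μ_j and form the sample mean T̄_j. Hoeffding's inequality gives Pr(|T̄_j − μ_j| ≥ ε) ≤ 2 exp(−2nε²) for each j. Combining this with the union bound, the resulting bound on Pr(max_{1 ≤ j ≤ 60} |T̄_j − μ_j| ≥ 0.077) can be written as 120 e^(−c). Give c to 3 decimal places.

Union bound over the 60 events: Pr(max_{1 ≤ j ≤ 60} |T̄_j − μ_j| ≥ 0.077) ≤ 60·2·exp(−2nε²) = 120 exp(−2·1560·0.077²).
So c = 2·1560·0.077² = 18.4985.

18.498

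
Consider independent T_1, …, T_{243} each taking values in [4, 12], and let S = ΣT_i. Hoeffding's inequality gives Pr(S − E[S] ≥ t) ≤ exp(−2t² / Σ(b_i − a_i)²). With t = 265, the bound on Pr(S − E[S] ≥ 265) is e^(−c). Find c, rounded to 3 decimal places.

9.031

Σ(b_i − a_i)² = 243·(8)² = 15552.
c = 2t²/15552 = 2·265²/15552 = 9.0310.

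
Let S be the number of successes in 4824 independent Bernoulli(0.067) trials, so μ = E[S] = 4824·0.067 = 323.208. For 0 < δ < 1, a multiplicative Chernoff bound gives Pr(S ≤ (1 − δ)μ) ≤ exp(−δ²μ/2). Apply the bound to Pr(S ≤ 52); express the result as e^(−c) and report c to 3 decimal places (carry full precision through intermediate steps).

113.787

Write 52 = (1 − δ)μ, so δ = 1 − 52/323.208 = 0.8391129…
Then the exponent is δ²μ/2 = (μ − 52)²/(2μ) = 113.787065.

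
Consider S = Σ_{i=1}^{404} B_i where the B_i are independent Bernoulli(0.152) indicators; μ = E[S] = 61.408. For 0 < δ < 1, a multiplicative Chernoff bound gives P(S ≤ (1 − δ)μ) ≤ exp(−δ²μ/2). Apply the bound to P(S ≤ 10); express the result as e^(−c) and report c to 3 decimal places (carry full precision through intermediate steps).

21.518

Write 10 = (1 − δ)μ, so δ = 1 − 10/61.408 = 0.8371548…
Then the exponent is δ²μ/2 = (μ − 10)²/(2μ) = 21.518226.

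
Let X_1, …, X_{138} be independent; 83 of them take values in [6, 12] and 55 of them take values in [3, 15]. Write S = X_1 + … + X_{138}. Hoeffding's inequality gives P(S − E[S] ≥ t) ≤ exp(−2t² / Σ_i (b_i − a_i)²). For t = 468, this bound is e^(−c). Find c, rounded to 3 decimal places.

40.158

Σ(b_i − a_i)² = 83·6² + 55·12² = 10908.
c = 2t² / 10908 = 2·468² / 10908 = 40.1584.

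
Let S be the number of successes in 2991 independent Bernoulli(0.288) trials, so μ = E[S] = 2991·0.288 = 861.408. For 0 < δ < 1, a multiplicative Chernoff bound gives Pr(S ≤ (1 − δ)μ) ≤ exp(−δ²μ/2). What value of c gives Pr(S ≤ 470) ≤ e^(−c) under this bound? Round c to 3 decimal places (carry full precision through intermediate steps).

88.924

Write 470 = (1 − δ)μ, so δ = 1 − 470/861.408 = 0.4543817…
Then the exponent is δ²μ/2 = (μ − 470)²/(2μ) = 88.924309.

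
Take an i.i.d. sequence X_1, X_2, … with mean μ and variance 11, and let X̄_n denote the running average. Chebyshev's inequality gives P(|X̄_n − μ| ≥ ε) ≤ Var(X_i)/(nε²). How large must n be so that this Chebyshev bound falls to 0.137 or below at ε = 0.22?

1659

Require 11/(n·0.22²) ≤ 0.137, i.e. n ≥ 11/(0.137·0.22²) = 1658.925.
The smallest integer n is 1659.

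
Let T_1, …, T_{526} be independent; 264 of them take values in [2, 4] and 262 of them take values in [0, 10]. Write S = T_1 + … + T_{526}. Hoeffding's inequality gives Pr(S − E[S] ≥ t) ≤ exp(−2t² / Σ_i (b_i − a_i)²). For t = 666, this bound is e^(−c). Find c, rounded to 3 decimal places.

32.547

Σ(b_i − a_i)² = 264·2² + 262·10² = 27256.
c = 2t² / 27256 = 2·666² / 27256 = 32.5474.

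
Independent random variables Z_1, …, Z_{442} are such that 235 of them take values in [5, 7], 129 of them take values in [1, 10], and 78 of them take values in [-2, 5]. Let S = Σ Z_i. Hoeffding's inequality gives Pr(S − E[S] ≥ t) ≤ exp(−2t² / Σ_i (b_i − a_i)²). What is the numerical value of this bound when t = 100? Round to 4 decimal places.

Σ(b_i − a_i)² = 235·2² + 129·9² + 78·7² = 15211.
Exponent = 2·100² / 15211 = 1.31484.
Bound = exp(−1.31484) = 0.26852.

0.2685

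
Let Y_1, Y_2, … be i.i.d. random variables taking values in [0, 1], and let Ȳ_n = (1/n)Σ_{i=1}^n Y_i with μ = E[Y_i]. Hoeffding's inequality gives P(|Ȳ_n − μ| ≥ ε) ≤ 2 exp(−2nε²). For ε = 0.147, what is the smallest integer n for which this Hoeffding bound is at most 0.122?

65

Require 2·exp(−2nε²) ≤ 0.122, i.e. 2nε² ≥ ln(2/0.122) = 2.796881.
So n ≥ 2.796881 / (2·0.147²) = 64.716.
The smallest integer n is 65.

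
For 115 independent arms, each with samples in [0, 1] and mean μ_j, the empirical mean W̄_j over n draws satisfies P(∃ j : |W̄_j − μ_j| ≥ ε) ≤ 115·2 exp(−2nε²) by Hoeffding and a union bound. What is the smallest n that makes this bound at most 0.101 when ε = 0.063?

Need 2·115·exp(−2nε²) ≤ 0.101, i.e. exp(−2nε²) ≤ 0.101/230.
So 2nε² ≥ ln(230/0.101) = 7.730714.
Hence n ≥ 7.730714/(2·0.063²) = 973.887.
The smallest integer n is 974.

974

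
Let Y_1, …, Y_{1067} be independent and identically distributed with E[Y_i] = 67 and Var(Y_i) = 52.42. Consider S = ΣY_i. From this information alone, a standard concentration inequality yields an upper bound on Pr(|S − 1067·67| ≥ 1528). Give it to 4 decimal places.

0.0240

With mean and variance of each term known, Chebyshev's inequality bounds the deviation of the sum (or sample mean).
Var(S) = n·Var(Y_i) = 1067·52.42 = 55932.14.
Chebyshev: Pr(|S − 1067·67| ≥ 1528) ≤ Var(S)/1528² = 55932.14/2334784 = 0.0240.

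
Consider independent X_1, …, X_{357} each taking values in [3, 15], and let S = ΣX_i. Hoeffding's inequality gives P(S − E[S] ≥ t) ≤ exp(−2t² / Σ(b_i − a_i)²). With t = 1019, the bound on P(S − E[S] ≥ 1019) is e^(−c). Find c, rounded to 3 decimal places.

40.397

Σ(b_i − a_i)² = 357·(12)² = 51408.
c = 2t²/51408 = 2·1019²/51408 = 40.3969.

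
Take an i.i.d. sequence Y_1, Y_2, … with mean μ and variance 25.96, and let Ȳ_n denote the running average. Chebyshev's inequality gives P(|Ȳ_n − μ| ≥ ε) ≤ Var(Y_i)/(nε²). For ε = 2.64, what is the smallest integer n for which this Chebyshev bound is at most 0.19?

20

Require 25.96/(n·2.64²) ≤ 0.19, i.e. n ≥ 25.96/(0.19·2.64²) = 19.604.
The smallest integer n is 20.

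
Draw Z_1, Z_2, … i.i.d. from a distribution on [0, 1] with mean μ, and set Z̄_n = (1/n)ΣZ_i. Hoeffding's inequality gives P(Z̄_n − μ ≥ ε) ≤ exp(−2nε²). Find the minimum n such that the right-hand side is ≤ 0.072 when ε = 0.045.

650

Require exp(−2nε²) ≤ 0.072, i.e. 2nε² ≥ ln(1/0.072) = 2.631089.
So n ≥ 2.631089 / (2·0.045²) = 649.652.
The smallest integer n is 650.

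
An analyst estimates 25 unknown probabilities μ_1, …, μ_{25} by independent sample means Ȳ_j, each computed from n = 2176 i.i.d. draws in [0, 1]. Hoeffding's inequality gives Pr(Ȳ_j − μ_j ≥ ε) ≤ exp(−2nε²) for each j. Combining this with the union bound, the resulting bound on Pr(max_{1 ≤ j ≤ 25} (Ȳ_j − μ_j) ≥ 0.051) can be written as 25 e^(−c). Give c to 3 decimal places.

Union bound over the 25 events: Pr(max_{1 ≤ j ≤ 25} (Ȳ_j − μ_j) ≥ 0.051) ≤ 25·exp(−2nε²) = 25 exp(−2·2176·0.051²).
So c = 2·2176·0.051² = 11.3196.

11.320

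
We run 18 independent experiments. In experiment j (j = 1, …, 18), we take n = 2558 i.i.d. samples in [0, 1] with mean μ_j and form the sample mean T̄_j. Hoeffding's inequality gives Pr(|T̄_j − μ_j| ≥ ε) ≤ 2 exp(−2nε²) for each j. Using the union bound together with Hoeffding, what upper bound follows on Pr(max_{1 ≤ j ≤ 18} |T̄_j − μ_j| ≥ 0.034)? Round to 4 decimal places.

Per-experiment Hoeffding bound: 2·exp(−2·2558·0.034²) = 2·exp(−5.91410) = 0.0054022.
Union bound over 18 events: 18·0.0054022 = 0.09724.

0.0972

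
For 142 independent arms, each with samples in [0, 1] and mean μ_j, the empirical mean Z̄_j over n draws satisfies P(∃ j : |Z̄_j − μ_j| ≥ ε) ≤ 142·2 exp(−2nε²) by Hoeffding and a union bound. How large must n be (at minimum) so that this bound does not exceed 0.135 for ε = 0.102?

368

Need 2·142·exp(−2nε²) ≤ 0.135, i.e. exp(−2nε²) ≤ 0.135/284.
So 2nε² ≥ ln(284/0.135) = 7.651455.
Hence n ≥ 7.651455/(2·0.102²) = 367.717.
The smallest integer n is 368.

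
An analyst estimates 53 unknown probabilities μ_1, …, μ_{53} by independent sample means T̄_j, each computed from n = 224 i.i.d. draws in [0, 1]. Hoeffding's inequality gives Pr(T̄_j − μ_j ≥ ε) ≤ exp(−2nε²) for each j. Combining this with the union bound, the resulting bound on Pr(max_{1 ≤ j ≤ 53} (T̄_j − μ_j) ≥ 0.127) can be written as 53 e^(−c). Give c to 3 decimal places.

7.226

Union bound over the 53 events: Pr(max_{1 ≤ j ≤ 53} (T̄_j − μ_j) ≥ 0.127) ≤ 53·exp(−2nε²) = 53 exp(−2·224·0.127²).
So c = 2·224·0.127² = 7.2258.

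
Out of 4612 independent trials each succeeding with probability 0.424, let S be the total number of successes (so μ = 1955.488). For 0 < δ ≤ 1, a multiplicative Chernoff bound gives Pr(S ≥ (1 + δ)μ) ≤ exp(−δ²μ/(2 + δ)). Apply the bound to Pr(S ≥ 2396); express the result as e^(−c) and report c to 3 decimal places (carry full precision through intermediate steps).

Write 2396 = (1 + δ)μ, so δ = 2396/1955.488 − 1 = 0.2252696…
Then the exponent is δ²μ/(2 + δ) = (2396 − μ)² / (μ·(2 + δ)) = 44.594130.

44.594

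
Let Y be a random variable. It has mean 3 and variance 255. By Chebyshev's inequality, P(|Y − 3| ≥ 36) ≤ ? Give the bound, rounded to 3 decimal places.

Chebyshev: P(|Y − μ| ≥ t) ≤ Var(Y)/t².
Bound = 255 / 1296 = 0.1968.

0.197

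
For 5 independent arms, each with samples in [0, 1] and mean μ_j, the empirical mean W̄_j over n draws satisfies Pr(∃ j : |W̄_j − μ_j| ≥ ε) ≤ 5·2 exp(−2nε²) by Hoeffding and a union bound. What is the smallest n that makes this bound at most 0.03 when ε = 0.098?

303

Need 2·5·exp(−2nε²) ≤ 0.03, i.e. exp(−2nε²) ≤ 0.03/10.
So 2nε² ≥ ln(10/0.03) = 5.809143.
Hence n ≥ 5.809143/(2·0.098²) = 302.434.
The smallest integer n is 303.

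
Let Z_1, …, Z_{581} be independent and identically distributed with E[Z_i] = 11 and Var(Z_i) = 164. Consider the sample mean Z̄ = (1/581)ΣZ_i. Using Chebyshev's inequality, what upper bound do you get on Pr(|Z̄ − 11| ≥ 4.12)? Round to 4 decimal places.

0.0166

Var(Z̄) = Var(Z_i)/n = 164/581 = 0.28227.
Chebyshev: Pr(|Z̄ − 11| ≥ 4.12) ≤ Var(Z̄)/(4.12)² = 164/(581·4.12²) = 0.0166.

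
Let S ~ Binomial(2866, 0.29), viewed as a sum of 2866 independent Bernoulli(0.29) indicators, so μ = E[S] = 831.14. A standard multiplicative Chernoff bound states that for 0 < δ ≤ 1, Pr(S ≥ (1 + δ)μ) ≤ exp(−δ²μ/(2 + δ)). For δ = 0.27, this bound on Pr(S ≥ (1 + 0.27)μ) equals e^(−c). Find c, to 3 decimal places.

26.692

c = δ²μ/(2 + δ) = 0.27²·831.14/(2 + 0.27) = 26.6917.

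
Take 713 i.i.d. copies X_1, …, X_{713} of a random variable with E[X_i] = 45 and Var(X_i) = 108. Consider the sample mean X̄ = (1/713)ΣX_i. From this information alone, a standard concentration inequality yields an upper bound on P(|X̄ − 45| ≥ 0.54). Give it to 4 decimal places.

0.5195

With mean and variance of each term known, Chebyshev's inequality bounds the deviation of the sum (or sample mean).
Var(X̄) = Var(X_i)/n = 108/713 = 0.15147.
Chebyshev: P(|X̄ − 45| ≥ 0.54) ≤ Var(X̄)/(0.54)² = 108/(713·0.54²) = 0.5195.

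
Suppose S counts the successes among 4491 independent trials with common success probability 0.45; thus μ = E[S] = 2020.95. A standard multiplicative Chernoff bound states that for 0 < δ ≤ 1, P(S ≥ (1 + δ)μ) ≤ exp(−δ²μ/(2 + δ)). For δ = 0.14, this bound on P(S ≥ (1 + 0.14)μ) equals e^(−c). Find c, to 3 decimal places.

18.510

c = δ²μ/(2 + δ) = 0.14²·2020.95/(2 + 0.14) = 18.5096.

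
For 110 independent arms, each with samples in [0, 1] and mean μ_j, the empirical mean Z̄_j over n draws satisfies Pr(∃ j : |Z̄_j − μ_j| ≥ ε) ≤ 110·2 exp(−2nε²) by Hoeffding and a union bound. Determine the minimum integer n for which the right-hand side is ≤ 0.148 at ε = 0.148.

Need 2·110·exp(−2nε²) ≤ 0.148, i.e. exp(−2nε²) ≤ 0.148/220.
So 2nε² ≥ ln(220/0.148) = 7.304171.
Hence n ≥ 7.304171/(2·0.148²) = 166.731.
The smallest integer n is 167.

167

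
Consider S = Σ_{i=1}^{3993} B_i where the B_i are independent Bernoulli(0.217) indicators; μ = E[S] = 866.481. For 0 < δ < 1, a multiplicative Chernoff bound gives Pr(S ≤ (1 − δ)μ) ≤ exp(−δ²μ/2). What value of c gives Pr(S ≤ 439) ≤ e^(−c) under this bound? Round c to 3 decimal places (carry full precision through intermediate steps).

Write 439 = (1 − δ)μ, so δ = 1 − 439/866.481 = 0.493353…
Then the exponent is δ²μ/2 = (μ − 439)²/(2μ) = 105.449517.

105.450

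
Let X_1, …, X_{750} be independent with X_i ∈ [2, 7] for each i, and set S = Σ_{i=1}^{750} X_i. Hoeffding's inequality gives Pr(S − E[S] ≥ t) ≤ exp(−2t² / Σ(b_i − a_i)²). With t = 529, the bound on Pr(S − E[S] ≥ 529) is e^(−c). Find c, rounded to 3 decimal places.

Σ(b_i − a_i)² = 750·(5)² = 18750.
c = 2t²/18750 = 2·529²/18750 = 29.8497.

29.850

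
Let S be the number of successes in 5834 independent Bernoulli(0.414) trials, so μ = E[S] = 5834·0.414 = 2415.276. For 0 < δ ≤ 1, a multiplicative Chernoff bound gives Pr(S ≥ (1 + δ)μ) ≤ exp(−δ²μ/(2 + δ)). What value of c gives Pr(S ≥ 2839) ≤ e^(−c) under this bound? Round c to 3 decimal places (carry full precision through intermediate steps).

34.171

Write 2839 = (1 + δ)μ, so δ = 2839/2415.276 − 1 = 0.175435…
Then the exponent is δ²μ/(2 + δ) = (2839 − μ)² / (μ·(2 + δ)) = 34.170650.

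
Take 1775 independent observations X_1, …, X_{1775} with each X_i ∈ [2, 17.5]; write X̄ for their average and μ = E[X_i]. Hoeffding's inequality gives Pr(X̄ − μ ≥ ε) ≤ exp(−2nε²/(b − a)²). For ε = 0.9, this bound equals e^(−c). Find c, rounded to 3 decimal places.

11.969

c = 2nε²/(b − a)² = 2·1775·0.9² / 15.5² = 11.9688.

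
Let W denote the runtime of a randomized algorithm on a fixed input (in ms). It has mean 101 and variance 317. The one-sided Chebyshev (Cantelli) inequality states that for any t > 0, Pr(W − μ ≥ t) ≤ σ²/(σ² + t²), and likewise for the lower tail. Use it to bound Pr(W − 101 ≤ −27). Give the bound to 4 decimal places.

Here σ² = 317 and t = 27, so σ² + t² = 1046.
Cantelli's bound: 317/1046 = 0.3031.

0.3031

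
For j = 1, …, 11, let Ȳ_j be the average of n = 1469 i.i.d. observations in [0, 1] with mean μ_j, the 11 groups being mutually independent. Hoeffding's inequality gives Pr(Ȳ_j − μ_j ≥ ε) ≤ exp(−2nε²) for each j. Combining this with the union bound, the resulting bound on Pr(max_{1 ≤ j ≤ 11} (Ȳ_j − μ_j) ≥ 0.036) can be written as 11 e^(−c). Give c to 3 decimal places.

Union bound over the 11 events: Pr(max_{1 ≤ j ≤ 11} (Ȳ_j − μ_j) ≥ 0.036) ≤ 11·exp(−2nε²) = 11 exp(−2·1469·0.036²).
So c = 2·1469·0.036² = 3.8076.

3.808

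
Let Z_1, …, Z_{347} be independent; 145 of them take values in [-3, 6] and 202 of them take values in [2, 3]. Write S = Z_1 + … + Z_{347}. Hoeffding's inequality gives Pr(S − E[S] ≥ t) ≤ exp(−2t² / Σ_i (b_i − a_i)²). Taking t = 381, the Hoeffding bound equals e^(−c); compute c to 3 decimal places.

Σ(b_i − a_i)² = 145·9² + 202·1² = 11947.
c = 2t² / 11947 = 2·381² / 11947 = 24.3008.

24.301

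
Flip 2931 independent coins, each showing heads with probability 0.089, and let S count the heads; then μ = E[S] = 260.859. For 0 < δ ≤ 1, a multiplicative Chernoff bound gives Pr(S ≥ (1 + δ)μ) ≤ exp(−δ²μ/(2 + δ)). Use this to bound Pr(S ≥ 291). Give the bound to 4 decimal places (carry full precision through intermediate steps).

Write 291 = (1 + δ)μ, so δ = 291/260.859 − 1 = 0.1155452…
Then the exponent is δ²μ/(2 + δ) = (291 − μ)² / (μ·(2 + δ)) = 1.646217.
Bound = exp(−1.646217) = 0.19278.

0.1928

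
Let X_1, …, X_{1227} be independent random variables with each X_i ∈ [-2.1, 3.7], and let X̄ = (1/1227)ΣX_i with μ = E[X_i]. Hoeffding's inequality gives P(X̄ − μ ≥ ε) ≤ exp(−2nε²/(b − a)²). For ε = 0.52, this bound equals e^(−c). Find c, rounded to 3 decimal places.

19.725

c = 2nε²/(b − a)² = 2·1227·0.52² / 5.8² = 19.7254.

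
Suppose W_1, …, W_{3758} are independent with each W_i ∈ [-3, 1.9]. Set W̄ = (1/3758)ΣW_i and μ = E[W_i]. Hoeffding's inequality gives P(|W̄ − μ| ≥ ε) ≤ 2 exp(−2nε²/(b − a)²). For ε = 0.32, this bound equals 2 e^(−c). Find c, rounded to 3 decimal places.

32.055

c = 2nε²/(b − a)² = 2·3758·0.32² / 4.9² = 32.0549.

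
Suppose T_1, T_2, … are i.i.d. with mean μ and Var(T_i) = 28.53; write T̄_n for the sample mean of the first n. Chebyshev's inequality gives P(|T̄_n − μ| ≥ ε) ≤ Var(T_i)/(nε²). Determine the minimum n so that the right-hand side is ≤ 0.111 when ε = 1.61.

Require 28.53/(n·1.61²) ≤ 0.111, i.e. n ≥ 28.53/(0.111·1.61²) = 99.158.
The smallest integer n is 100.

100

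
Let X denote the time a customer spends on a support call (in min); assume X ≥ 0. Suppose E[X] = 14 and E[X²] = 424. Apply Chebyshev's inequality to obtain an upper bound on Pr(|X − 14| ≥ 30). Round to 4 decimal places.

0.2533

Var(X) = E[X²] − (E[X])² = 424 − 196 = 228.
Chebyshev's inequality: Pr(|X − μ| ≥ t) ≤ Var(X)/t² = 228/900 = 0.2533.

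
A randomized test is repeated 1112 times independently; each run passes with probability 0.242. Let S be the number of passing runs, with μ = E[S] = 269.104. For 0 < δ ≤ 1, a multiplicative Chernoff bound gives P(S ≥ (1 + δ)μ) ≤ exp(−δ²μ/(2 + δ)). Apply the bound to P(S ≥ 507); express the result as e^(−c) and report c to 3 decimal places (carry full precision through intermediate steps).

72.921

Write 507 = (1 + δ)μ, so δ = 507/269.104 − 1 = 0.88403…
Then the exponent is δ²μ/(2 + δ) = (507 − μ)² / (μ·(2 + δ)) = 72.921293.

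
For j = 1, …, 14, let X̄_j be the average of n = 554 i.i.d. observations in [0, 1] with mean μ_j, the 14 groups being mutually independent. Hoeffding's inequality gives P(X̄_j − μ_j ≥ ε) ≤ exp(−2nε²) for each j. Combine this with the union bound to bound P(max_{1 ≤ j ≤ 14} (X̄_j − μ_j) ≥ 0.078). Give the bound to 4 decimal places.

Per-experiment Hoeffding bound: exp(−2·554·0.078²) = exp(−6.74107) = 0.0011814.
Union bound over 14 events: 14·0.0011814 = 0.01654.

0.0165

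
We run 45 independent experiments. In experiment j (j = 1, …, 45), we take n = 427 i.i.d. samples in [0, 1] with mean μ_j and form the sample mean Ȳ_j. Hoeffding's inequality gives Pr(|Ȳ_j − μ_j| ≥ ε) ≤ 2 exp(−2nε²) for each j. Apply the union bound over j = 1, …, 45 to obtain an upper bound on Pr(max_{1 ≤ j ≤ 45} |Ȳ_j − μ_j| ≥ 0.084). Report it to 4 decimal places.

0.2174

Per-experiment Hoeffding bound: 2·exp(−2·427·0.084²) = 2·exp(−6.02582) = 0.0048311.
Union bound over 45 events: 45·0.0048311 = 0.21740.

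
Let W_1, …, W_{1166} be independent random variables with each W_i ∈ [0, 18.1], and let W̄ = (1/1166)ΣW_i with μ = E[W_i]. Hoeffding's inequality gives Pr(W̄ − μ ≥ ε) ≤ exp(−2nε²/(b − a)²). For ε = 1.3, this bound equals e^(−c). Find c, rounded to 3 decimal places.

c = 2nε²/(b − a)² = 2·1166·1.3² / 18.1² = 12.0298.

12.030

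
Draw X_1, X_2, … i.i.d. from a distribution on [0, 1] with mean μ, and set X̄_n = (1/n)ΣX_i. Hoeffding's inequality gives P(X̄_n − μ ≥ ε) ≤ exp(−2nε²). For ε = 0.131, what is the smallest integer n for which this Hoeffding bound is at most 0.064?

81

Require exp(−2nε²) ≤ 0.064, i.e. 2nε² ≥ ln(1/0.064) = 2.748872.
So n ≥ 2.748872 / (2·0.131²) = 80.091.
The smallest integer n is 81.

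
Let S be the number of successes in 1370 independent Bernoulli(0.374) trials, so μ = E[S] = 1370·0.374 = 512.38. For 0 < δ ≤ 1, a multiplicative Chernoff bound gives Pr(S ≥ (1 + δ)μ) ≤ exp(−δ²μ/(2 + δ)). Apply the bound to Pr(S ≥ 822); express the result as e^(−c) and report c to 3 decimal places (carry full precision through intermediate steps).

Write 822 = (1 + δ)μ, so δ = 822/512.38 − 1 = 0.6042781…
Then the exponent is δ²μ/(2 + δ) = (822 − μ)² / (μ·(2 + δ)) = 71.842012.

71.842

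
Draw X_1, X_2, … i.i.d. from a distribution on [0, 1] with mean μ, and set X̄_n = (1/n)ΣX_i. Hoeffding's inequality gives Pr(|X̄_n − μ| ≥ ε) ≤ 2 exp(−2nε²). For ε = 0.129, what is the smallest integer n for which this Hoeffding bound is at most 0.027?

Require 2·exp(−2nε²) ≤ 0.027, i.e. 2nε² ≥ ln(2/0.027) = 4.305066.
So n ≥ 4.305066 / (2·0.129²) = 129.351.
The smallest integer n is 130.

130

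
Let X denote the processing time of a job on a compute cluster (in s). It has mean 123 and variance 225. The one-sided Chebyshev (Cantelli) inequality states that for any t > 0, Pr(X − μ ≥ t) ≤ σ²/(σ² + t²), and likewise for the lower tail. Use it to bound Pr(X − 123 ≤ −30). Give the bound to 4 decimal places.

Here σ² = 225 and t = 30, so σ² + t² = 1125.
Cantelli's bound: 225/1125 = 0.2000.

0.2000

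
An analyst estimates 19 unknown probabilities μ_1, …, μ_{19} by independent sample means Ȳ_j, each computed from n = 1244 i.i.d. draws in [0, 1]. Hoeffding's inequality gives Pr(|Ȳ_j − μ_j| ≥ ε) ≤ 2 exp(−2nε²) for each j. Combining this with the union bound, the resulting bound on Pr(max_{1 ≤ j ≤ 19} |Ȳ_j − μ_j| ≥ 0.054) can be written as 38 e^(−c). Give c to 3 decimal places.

7.255

Union bound over the 19 events: Pr(max_{1 ≤ j ≤ 19} |Ȳ_j − μ_j| ≥ 0.054) ≤ 19·2·exp(−2nε²) = 38 exp(−2·1244·0.054²).
So c = 2·1244·0.054² = 7.2550.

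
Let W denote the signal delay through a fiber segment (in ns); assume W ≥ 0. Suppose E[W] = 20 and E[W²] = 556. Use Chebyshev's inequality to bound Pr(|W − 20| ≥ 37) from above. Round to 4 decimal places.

0.1140

Var(W) = E[W²] − (E[W])² = 556 − 400 = 156.
Chebyshev's inequality: Pr(|W − μ| ≥ t) ≤ Var(W)/t² = 156/1369 = 0.1140.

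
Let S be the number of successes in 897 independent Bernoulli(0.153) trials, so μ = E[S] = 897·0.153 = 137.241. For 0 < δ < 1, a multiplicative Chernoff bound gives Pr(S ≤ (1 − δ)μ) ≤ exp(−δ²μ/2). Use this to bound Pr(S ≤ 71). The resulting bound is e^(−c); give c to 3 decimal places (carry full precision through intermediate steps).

15.986

Write 71 = (1 − δ)μ, so δ = 1 − 71/137.241 = 0.4826619…
Then the exponent is δ²μ/2 = (μ − 71)²/(2μ) = 15.986003.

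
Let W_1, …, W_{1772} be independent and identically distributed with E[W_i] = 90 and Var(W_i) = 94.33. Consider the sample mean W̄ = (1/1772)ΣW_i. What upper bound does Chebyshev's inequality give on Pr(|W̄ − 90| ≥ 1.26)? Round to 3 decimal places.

0.034

Var(W̄) = Var(W_i)/n = 94.33/1772 = 0.053234.
Chebyshev: Pr(|W̄ − 90| ≥ 1.26) ≤ Var(W̄)/(1.26)² = 94.33/(1772·1.26²) = 0.0335.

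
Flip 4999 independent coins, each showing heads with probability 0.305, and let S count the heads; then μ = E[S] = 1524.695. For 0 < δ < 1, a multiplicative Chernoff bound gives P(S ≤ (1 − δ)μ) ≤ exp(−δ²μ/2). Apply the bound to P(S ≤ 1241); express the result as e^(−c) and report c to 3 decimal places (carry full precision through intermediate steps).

Write 1241 = (1 − δ)μ, so δ = 1 − 1241/1524.695 = 0.1860667…
Then the exponent is δ²μ/2 = (μ − 1241)²/(2μ) = 26.393099.

26.393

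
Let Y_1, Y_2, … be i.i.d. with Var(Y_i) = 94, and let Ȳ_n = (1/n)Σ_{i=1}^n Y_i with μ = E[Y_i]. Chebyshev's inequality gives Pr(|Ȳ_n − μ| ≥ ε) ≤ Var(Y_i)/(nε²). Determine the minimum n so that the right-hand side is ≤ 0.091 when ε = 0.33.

9486

Require 94/(n·0.33²) ≤ 0.091, i.e. n ≥ 94/(0.091·0.33²) = 9485.464.
The smallest integer n is 9486.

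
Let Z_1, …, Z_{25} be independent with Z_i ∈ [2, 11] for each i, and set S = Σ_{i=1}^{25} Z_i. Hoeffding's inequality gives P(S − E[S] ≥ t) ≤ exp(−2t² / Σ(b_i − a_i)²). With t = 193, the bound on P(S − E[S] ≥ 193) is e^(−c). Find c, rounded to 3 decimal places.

Σ(b_i − a_i)² = 25·(9)² = 2025.
c = 2t²/2025 = 2·193²/2025 = 36.7891.

36.789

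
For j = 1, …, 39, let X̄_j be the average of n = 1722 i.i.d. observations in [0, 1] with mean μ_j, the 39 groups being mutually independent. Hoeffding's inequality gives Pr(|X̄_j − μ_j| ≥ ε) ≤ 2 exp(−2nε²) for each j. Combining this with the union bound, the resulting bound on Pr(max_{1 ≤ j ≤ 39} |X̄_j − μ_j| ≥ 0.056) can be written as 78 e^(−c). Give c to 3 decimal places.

10.800

Union bound over the 39 events: Pr(max_{1 ≤ j ≤ 39} |X̄_j − μ_j| ≥ 0.056) ≤ 39·2·exp(−2nε²) = 78 exp(−2·1722·0.056²).
So c = 2·1722·0.056² = 10.8004.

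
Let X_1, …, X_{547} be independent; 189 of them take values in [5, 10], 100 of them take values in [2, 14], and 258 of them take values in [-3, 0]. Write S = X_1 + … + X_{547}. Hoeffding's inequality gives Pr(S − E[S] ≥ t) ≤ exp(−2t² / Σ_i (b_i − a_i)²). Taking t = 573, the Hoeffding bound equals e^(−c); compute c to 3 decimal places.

Σ(b_i − a_i)² = 189·5² + 100·12² + 258·3² = 21447.
c = 2t² / 21447 = 2·573² / 21447 = 30.6177.

30.618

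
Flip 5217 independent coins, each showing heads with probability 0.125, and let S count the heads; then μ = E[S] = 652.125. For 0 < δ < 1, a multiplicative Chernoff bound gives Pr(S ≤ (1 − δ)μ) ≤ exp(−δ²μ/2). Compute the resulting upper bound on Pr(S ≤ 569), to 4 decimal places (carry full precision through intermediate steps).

0.0050

Write 569 = (1 − δ)μ, so δ = 1 − 569/652.125 = 0.1274679…
Then the exponent is δ²μ/2 = (μ − 569)²/(2μ) = 5.297884.
Bound = exp(−5.297884) = 0.00500.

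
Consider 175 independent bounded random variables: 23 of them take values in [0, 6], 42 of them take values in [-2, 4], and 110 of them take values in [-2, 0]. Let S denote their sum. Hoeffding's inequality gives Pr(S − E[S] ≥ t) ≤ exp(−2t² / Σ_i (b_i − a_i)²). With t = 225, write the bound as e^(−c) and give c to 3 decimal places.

36.421

Σ(b_i − a_i)² = 23·6² + 42·6² + 110·2² = 2780.
c = 2t² / 2780 = 2·225² / 2780 = 36.4209.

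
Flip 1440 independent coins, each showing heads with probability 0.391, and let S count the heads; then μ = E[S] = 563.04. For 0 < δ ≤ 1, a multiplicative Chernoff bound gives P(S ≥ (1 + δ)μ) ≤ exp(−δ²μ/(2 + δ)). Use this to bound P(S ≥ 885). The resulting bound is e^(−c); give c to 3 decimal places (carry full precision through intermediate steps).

71.585

Write 885 = (1 + δ)μ, so δ = 885/563.04 − 1 = 0.5718244…
Then the exponent is δ²μ/(2 + δ) = (885 − μ)² / (μ·(2 + δ)) = 71.585206.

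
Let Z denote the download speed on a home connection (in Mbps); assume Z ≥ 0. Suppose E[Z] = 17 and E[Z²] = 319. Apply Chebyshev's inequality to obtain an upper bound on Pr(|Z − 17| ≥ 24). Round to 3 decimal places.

Var(Z) = E[Z²] − (E[Z])² = 319 − 289 = 30.
Chebyshev's inequality: Pr(|Z − μ| ≥ t) ≤ Var(Z)/t² = 30/576 = 0.0521.

0.052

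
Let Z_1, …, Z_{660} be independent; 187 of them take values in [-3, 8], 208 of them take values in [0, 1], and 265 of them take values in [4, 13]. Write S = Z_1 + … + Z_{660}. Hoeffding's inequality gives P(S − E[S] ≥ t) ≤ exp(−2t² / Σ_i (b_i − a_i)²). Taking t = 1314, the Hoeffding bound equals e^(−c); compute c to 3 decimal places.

Σ(b_i − a_i)² = 187·11² + 208·1² + 265·9² = 44300.
c = 2t² / 44300 = 2·1314² / 44300 = 77.9502.

77.950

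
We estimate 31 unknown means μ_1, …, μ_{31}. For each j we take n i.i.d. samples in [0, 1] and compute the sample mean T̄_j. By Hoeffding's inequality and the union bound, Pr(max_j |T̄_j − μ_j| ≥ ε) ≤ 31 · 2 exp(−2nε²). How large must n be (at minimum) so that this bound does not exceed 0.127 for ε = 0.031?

Need 2·31·exp(−2nε²) ≤ 0.127, i.e. exp(−2nε²) ≤ 0.127/62.
So 2nε² ≥ ln(62/0.127) = 6.190703.
Hence n ≥ 6.190703/(2·0.031²) = 3220.969.
The smallest integer n is 3221.

3221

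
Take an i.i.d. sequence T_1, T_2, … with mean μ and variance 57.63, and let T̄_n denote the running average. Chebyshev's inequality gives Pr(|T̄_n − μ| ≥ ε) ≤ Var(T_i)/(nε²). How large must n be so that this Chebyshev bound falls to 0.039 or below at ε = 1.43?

Require 57.63/(n·1.43²) ≤ 0.039, i.e. n ≥ 57.63/(0.039·1.43²) = 722.623.
The smallest integer n is 723.

723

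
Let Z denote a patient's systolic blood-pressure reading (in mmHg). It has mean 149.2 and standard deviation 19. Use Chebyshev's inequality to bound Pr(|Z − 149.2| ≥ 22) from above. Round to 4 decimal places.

0.7459

Chebyshev: Pr(|Z − μ| ≥ t) ≤ Var(Z)/t².
Var(Z) = σ² = 19² = 361.
Bound = 361 / 484 = 0.7459.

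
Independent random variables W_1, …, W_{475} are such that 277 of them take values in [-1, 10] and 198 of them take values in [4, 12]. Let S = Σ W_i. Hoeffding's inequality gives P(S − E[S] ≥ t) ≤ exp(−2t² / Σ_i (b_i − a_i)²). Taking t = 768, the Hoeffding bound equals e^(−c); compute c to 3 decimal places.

25.540

Σ(b_i − a_i)² = 277·11² + 198·8² = 46189.
c = 2t² / 46189 = 2·768² / 46189 = 25.5396.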